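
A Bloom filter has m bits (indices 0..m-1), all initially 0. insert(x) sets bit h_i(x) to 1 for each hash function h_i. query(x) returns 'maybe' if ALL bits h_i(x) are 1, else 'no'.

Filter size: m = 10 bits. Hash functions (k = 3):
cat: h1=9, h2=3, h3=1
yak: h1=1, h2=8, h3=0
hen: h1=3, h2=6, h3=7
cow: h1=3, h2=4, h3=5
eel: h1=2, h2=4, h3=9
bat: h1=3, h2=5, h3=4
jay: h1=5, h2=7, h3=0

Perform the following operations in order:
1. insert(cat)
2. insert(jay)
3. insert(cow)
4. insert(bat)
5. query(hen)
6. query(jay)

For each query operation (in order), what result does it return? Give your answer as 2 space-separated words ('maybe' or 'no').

Start: bits=0000000000
Op 1: insert cat -> sets bits 1 3 9 -> bits=0101000001
Op 2: insert jay -> sets bits 0 5 7 -> bits=1101010101
Op 3: insert cow -> sets bits 3 4 5 -> bits=1101110101
Op 4: insert bat -> sets bits 3 4 5 -> bits=1101110101
Op 5: query hen -> checks bit3=1, bit6=0, bit7=1 (has a 0) -> no
Op 6: query jay -> checks bit0=1, bit5=1, bit7=1 (all 1) -> maybe
Query results in order: no maybe

Answer: no maybe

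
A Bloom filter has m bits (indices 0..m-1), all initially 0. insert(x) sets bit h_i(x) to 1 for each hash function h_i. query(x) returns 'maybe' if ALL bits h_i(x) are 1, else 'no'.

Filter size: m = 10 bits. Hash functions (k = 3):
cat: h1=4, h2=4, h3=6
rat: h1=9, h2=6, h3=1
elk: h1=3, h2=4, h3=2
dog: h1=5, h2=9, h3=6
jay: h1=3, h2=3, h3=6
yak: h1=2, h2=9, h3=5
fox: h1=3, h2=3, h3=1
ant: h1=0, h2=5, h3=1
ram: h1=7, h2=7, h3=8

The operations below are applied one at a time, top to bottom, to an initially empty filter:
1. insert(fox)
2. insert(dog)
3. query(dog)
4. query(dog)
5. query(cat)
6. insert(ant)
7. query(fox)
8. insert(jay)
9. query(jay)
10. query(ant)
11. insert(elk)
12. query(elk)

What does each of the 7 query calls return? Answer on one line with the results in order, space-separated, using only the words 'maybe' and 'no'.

Start: bits=0000000000
Op 1: insert fox -> sets bits 1 3 -> bits=0101000000
Op 2: insert dog -> sets bits 5 6 9 -> bits=0101011001
Op 3: query dog -> checks bit5=1, bit6=1, bit9=1 (all 1) -> maybe
Op 4: query dog -> checks bit5=1, bit6=1, bit9=1 (all 1) -> maybe
Op 5: query cat -> checks bit4=0, bit6=1 (has a 0) -> no
Op 6: insert ant -> sets bits 0 1 5 -> bits=1101011001
Op 7: query fox -> checks bit1=1, bit3=1 (all 1) -> maybe
Op 8: insert jay -> sets bits 3 6 -> bits=1101011001
Op 9: query jay -> checks bit3=1, bit6=1 (all 1) -> maybe
Op 10: query ant -> checks bit0=1, bit1=1, bit5=1 (all 1) -> maybe
Op 11: insert elk -> sets bits 2 3 4 -> bits=1111111001
Op 12: query elk -> checks bit2=1, bit3=1, bit4=1 (all 1) -> maybe
Query results in order: maybe maybe no maybe maybe maybe maybe

Answer: maybe maybe no maybe maybe maybe maybe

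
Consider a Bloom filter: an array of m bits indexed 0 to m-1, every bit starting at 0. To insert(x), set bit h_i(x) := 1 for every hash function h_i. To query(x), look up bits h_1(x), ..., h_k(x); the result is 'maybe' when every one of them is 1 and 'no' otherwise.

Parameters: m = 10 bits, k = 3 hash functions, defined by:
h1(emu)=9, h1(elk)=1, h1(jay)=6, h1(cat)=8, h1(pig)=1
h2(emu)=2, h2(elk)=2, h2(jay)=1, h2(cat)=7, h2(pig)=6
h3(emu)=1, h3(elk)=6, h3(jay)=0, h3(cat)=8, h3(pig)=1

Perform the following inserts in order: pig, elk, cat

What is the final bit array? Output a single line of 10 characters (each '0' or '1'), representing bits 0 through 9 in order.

Start: bits=0000000000
After insert 'pig': sets bits 1 6 -> bits=0100001000
After insert 'elk': sets bits 1 2 6 -> bits=0110001000
After insert 'cat': sets bits 7 8 -> bits=0110001110

Answer: 0110001110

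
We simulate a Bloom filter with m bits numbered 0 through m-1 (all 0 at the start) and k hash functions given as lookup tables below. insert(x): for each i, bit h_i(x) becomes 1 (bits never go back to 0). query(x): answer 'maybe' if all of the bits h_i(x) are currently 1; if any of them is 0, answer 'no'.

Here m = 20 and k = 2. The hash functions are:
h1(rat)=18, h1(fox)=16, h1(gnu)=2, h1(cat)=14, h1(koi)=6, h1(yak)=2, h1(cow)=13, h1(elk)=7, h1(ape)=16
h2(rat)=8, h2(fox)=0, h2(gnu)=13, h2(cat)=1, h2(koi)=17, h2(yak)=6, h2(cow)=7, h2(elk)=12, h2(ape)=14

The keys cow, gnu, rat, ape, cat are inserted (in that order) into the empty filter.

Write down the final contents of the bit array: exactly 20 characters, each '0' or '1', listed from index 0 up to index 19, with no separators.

Answer: 01100001100001101010

Derivation:
Start: bits=00000000000000000000
After insert 'cow': sets bits 7 13 -> bits=00000001000001000000
After insert 'gnu': sets bits 2 13 -> bits=00100001000001000000
After insert 'rat': sets bits 8 18 -> bits=00100001100001000010
After insert 'ape': sets bits 14 16 -> bits=00100001100001101010
After insert 'cat': sets bits 1 14 -> bits=01100001100001101010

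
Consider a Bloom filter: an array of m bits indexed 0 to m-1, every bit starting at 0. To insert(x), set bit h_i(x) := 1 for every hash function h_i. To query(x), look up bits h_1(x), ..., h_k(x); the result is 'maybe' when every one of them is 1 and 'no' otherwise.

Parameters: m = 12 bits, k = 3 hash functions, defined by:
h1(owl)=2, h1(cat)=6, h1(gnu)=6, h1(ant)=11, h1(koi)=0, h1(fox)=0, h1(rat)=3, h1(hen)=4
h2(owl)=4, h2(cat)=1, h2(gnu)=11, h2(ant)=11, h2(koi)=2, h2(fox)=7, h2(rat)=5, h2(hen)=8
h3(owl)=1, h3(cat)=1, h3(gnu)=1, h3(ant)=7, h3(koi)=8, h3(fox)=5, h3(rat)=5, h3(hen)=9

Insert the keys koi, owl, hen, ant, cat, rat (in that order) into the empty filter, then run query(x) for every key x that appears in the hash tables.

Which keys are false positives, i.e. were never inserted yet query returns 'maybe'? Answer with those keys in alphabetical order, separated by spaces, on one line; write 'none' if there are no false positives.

Answer: fox gnu

Derivation:
Start: bits=000000000000
After insert 'koi': sets bits 0 2 8 -> bits=101000001000
After insert 'owl': sets bits 1 2 4 -> bits=111010001000
After insert 'hen': sets bits 4 8 9 -> bits=111010001100
After insert 'ant': sets bits 7 11 -> bits=111010011101
After insert 'cat': sets bits 1 6 -> bits=111010111101
After insert 'rat': sets bits 3 5 -> bits=111111111101
Not inserted: fox gnu — query each against bits=111111111101:
query fox: checks bit0=1, bit5=1, bit7=1 (all 1) -> maybe => FALSE POSITIVE
query gnu: checks bit1=1, bit6=1, bit11=1 (all 1) -> maybe => FALSE POSITIVE
False positives (alphabetical): fox gnu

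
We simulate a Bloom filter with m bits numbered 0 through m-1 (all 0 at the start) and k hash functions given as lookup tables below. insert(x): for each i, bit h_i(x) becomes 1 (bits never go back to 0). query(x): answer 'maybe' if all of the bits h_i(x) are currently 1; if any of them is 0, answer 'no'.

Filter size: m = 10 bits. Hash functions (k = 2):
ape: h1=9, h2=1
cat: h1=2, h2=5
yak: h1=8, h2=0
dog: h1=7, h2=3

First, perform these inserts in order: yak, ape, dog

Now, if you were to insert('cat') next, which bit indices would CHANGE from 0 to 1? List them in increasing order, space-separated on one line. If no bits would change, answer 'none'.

Answer: 2 5

Derivation:
Start: bits=0000000000
After insert 'yak': sets bits 0 8 -> bits=1000000010
After insert 'ape': sets bits 1 9 -> bits=1100000011
After insert 'dog': sets bits 3 7 -> bits=1101000111
insert 'cat' would touch bits 2 5; currently bit2=0, bit5=0
Bits that are 0 among those (would change 0->1): 2 5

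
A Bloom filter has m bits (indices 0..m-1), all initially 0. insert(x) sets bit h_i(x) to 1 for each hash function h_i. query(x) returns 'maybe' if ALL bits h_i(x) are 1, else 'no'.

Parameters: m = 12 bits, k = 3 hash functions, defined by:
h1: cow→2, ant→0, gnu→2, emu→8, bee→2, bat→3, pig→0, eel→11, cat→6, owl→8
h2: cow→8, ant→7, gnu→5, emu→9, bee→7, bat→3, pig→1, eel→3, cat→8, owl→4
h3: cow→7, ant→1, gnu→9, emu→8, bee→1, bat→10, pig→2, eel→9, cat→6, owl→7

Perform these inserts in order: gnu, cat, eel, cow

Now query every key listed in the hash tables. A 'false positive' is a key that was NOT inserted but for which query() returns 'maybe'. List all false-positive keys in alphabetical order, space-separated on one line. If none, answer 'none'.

Answer: emu

Derivation:
Start: bits=000000000000
After insert 'gnu': sets bits 2 5 9 -> bits=001001000100
After insert 'cat': sets bits 6 8 -> bits=001001101100
After insert 'eel': sets bits 3 9 11 -> bits=001101101101
After insert 'cow': sets bits 2 7 8 -> bits=001101111101
Not inserted: ant bat bee emu owl pig — query each against bits=001101111101:
query ant: checks bit0=0, bit1=0, bit7=1 (has a 0) -> no => not a false positive
query bat: checks bit3=1, bit10=0 (has a 0) -> no => not a false positive
query bee: checks bit1=0, bit2=1, bit7=1 (has a 0) -> no => not a false positive
query emu: checks bit8=1, bit9=1 (all 1) -> maybe => FALSE POSITIVE
query owl: checks bit4=0, bit7=1, bit8=1 (has a 0) -> no => not a false positive
query pig: checks bit0=0, bit1=0, bit2=1 (has a 0) -> no => not a false positive
False positives (alphabetical): emu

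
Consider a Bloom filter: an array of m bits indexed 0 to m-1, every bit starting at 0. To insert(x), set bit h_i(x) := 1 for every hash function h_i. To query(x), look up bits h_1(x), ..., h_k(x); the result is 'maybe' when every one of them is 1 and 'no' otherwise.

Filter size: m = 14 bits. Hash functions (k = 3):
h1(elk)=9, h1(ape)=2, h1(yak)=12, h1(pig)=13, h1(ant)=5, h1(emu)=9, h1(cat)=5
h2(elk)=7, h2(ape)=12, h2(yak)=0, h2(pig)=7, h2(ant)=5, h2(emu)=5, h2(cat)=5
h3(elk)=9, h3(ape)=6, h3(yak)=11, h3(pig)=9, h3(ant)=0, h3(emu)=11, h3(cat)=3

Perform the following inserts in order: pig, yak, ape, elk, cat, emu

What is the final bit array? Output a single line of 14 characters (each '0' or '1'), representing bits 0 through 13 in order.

Start: bits=00000000000000
After insert 'pig': sets bits 7 9 13 -> bits=00000001010001
After insert 'yak': sets bits 0 11 12 -> bits=10000001010111
After insert 'ape': sets bits 2 6 12 -> bits=10100011010111
After insert 'elk': sets bits 7 9 -> bits=10100011010111
After insert 'cat': sets bits 3 5 -> bits=10110111010111
After insert 'emu': sets bits 5 9 11 -> bits=10110111010111

Answer: 10110111010111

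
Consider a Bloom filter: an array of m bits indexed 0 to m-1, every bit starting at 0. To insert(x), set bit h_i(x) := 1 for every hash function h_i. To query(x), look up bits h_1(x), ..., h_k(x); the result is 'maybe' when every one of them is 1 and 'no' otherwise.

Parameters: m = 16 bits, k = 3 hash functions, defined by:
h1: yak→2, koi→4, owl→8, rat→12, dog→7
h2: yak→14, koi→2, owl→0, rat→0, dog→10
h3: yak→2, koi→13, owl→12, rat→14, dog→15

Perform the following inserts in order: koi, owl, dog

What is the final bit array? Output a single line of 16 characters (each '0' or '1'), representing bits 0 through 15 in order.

Start: bits=0000000000000000
After insert 'koi': sets bits 2 4 13 -> bits=0010100000000100
After insert 'owl': sets bits 0 8 12 -> bits=1010100010001100
After insert 'dog': sets bits 7 10 15 -> bits=1010100110101101

Answer: 1010100110101101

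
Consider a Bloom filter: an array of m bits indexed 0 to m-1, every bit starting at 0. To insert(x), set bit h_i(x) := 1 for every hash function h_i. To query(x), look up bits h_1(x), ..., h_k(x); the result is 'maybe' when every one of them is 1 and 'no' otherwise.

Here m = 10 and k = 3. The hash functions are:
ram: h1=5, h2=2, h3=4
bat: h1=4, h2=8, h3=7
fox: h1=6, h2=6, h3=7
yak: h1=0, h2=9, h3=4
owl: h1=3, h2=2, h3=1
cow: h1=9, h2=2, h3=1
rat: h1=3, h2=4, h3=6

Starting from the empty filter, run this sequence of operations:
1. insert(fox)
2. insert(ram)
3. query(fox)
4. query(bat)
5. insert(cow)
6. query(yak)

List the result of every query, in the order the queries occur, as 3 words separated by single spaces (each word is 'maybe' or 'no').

Start: bits=0000000000
Op 1: insert fox -> sets bits 6 7 -> bits=0000001100
Op 2: insert ram -> sets bits 2 4 5 -> bits=0010111100
Op 3: query fox -> checks bit6=1, bit7=1 (all 1) -> maybe
Op 4: query bat -> checks bit4=1, bit7=1, bit8=0 (has a 0) -> no
Op 5: insert cow -> sets bits 1 2 9 -> bits=0110111101
Op 6: query yak -> checks bit0=0, bit4=1, bit9=1 (has a 0) -> no
Query results in order: maybe no no

Answer: maybe no no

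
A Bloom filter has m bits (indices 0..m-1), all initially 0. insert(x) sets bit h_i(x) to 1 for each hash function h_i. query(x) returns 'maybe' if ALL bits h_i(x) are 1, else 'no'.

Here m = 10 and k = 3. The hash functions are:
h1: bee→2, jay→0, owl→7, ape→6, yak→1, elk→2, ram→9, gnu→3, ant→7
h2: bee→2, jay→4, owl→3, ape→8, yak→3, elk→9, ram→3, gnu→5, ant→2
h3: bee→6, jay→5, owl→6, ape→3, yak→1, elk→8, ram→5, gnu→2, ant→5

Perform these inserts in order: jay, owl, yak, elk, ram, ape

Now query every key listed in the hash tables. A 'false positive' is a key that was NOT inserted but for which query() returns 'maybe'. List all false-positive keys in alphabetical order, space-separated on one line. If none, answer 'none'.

Start: bits=0000000000
After insert 'jay': sets bits 0 4 5 -> bits=1000110000
After insert 'owl': sets bits 3 6 7 -> bits=1001111100
After insert 'yak': sets bits 1 3 -> bits=1101111100
After insert 'elk': sets bits 2 8 9 -> bits=1111111111
After insert 'ram': sets bits 3 5 9 -> bits=1111111111
After insert 'ape': sets bits 3 6 8 -> bits=1111111111
Not inserted: ant bee gnu — query each against bits=1111111111:
query ant: checks bit2=1, bit5=1, bit7=1 (all 1) -> maybe => FALSE POSITIVE
query bee: checks bit2=1, bit6=1 (all 1) -> maybe => FALSE POSITIVE
query gnu: checks bit2=1, bit3=1, bit5=1 (all 1) -> maybe => FALSE POSITIVE
False positives (alphabetical): ant bee gnu

Answer: ant bee gnu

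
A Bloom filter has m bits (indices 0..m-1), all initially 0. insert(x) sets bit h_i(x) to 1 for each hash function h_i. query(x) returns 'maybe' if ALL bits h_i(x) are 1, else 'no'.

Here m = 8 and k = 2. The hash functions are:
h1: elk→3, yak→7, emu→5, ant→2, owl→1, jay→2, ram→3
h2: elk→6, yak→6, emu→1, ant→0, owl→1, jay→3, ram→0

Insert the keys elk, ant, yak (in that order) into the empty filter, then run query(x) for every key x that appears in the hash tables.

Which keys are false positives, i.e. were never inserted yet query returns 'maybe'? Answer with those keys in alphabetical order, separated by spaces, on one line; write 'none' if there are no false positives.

Start: bits=00000000
After insert 'elk': sets bits 3 6 -> bits=00010010
After insert 'ant': sets bits 0 2 -> bits=10110010
After insert 'yak': sets bits 6 7 -> bits=10110011
Not inserted: emu jay owl ram — query each against bits=10110011:
query emu: checks bit1=0, bit5=0 (has a 0) -> no => not a false positive
query jay: checks bit2=1, bit3=1 (all 1) -> maybe => FALSE POSITIVE
query owl: checks bit1=0 (has a 0) -> no => not a false positive
query ram: checks bit0=1, bit3=1 (all 1) -> maybe => FALSE POSITIVE
False positives (alphabetical): jay ram

Answer: jay ram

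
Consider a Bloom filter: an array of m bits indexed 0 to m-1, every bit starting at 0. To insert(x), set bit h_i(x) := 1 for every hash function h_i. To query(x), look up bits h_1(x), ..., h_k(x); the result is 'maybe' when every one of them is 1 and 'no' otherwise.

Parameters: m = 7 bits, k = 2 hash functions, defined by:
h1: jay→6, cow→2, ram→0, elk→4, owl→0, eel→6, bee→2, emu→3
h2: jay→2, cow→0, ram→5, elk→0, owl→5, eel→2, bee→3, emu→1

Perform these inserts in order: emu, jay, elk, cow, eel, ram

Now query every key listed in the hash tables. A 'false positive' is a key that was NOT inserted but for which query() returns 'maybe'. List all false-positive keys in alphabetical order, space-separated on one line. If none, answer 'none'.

Answer: bee owl

Derivation:
Start: bits=0000000
After insert 'emu': sets bits 1 3 -> bits=0101000
After insert 'jay': sets bits 2 6 -> bits=0111001
After insert 'elk': sets bits 0 4 -> bits=1111101
After insert 'cow': sets bits 0 2 -> bits=1111101
After insert 'eel': sets bits 2 6 -> bits=1111101
After insert 'ram': sets bits 0 5 -> bits=1111111
Not inserted: bee owl — query each against bits=1111111:
query bee: checks bit2=1, bit3=1 (all 1) -> maybe => FALSE POSITIVE
query owl: checks bit0=1, bit5=1 (all 1) -> maybe => FALSE POSITIVE
False positives (alphabetical): bee owl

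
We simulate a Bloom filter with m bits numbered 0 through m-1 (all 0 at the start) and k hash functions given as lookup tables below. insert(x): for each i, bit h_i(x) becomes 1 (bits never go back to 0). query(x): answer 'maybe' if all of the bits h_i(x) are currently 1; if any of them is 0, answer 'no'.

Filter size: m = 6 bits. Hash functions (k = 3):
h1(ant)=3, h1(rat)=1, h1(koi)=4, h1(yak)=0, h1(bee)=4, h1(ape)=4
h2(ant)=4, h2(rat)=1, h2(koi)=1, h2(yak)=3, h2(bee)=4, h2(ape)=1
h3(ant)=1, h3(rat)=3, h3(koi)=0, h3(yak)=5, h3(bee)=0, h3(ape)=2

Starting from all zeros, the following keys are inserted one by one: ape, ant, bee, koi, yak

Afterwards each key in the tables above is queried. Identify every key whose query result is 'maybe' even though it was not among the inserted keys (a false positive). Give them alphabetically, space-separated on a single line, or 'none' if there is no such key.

Answer: rat

Derivation:
Start: bits=000000
After insert 'ape': sets bits 1 2 4 -> bits=011010
After insert 'ant': sets bits 1 3 4 -> bits=011110
After insert 'bee': sets bits 0 4 -> bits=111110
After insert 'koi': sets bits 0 1 4 -> bits=111110
After insert 'yak': sets bits 0 3 5 -> bits=111111
Not inserted: rat — query each against bits=111111:
query rat: checks bit1=1, bit3=1 (all 1) -> maybe => FALSE POSITIVE
False positives (alphabetical): rat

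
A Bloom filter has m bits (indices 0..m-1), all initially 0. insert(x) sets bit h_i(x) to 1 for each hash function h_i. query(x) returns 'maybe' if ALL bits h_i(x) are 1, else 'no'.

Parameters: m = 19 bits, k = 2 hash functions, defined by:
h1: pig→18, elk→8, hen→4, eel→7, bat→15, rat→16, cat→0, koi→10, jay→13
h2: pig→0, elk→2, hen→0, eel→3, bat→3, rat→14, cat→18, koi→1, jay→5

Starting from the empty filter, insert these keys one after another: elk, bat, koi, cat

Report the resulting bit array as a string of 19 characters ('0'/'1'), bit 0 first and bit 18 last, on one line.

Start: bits=0000000000000000000
After insert 'elk': sets bits 2 8 -> bits=0010000010000000000
After insert 'bat': sets bits 3 15 -> bits=0011000010000001000
After insert 'koi': sets bits 1 10 -> bits=0111000010100001000
After insert 'cat': sets bits 0 18 -> bits=1111000010100001001

Answer: 1111000010100001001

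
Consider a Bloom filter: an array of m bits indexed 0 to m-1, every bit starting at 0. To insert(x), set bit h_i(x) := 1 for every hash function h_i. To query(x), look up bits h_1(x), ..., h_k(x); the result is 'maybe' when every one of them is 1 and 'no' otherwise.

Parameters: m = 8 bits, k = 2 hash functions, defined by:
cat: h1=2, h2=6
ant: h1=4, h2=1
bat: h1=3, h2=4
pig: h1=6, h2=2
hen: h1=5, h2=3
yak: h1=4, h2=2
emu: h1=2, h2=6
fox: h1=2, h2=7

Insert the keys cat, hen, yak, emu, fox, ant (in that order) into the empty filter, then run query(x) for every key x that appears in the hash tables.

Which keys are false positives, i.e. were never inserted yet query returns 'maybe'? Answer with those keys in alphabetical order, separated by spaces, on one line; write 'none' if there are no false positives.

Answer: bat pig

Derivation:
Start: bits=00000000
After insert 'cat': sets bits 2 6 -> bits=00100010
After insert 'hen': sets bits 3 5 -> bits=00110110
After insert 'yak': sets bits 2 4 -> bits=00111110
After insert 'emu': sets bits 2 6 -> bits=00111110
After insert 'fox': sets bits 2 7 -> bits=00111111
After insert 'ant': sets bits 1 4 -> bits=01111111
Not inserted: bat pig — query each against bits=01111111:
query bat: checks bit3=1, bit4=1 (all 1) -> maybe => FALSE POSITIVE
query pig: checks bit2=1, bit6=1 (all 1) -> maybe => FALSE POSITIVE
False positives (alphabetical): bat pig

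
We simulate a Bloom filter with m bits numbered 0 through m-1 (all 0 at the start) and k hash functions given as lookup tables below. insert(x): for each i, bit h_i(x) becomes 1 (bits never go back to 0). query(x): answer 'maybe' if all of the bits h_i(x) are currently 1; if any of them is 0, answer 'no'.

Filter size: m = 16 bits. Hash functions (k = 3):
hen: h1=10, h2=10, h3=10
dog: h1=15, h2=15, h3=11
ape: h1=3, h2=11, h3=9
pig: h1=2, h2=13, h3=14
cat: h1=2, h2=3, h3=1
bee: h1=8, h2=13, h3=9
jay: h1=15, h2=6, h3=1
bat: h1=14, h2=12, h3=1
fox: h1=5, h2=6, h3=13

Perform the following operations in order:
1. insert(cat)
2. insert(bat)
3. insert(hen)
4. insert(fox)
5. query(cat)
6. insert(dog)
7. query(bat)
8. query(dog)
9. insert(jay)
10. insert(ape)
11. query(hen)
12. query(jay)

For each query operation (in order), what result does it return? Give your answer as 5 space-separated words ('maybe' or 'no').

Start: bits=0000000000000000
Op 1: insert cat -> sets bits 1 2 3 -> bits=0111000000000000
Op 2: insert bat -> sets bits 1 12 14 -> bits=0111000000001010
Op 3: insert hen -> sets bits 10 -> bits=0111000000101010
Op 4: insert fox -> sets bits 5 6 13 -> bits=0111011000101110
Op 5: query cat -> checks bit1=1, bit2=1, bit3=1 (all 1) -> maybe
Op 6: insert dog -> sets bits 11 15 -> bits=0111011000111111
Op 7: query bat -> checks bit1=1, bit12=1, bit14=1 (all 1) -> maybe
Op 8: query dog -> checks bit11=1, bit15=1 (all 1) -> maybe
Op 9: insert jay -> sets bits 1 6 15 -> bits=0111011000111111
Op 10: insert ape -> sets bits 3 9 11 -> bits=0111011001111111
Op 11: query hen -> checks bit10=1 (all 1) -> maybe
Op 12: query jay -> checks bit1=1, bit6=1, bit15=1 (all 1) -> maybe
Query results in order: maybe maybe maybe maybe maybe

Answer: maybe maybe maybe maybe maybe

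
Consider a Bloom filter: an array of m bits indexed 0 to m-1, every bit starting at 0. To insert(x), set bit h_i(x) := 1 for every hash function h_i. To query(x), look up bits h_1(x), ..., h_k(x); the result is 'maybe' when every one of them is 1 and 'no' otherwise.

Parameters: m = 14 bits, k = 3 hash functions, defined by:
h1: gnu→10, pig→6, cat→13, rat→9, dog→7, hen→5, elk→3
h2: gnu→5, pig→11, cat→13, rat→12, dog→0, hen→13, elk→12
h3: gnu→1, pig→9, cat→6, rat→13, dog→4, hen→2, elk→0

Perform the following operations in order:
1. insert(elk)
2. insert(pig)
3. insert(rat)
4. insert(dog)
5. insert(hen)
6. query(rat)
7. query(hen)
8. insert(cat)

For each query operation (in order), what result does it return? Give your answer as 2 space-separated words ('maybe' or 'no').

Start: bits=00000000000000
Op 1: insert elk -> sets bits 0 3 12 -> bits=10010000000010
Op 2: insert pig -> sets bits 6 9 11 -> bits=10010010010110
Op 3: insert rat -> sets bits 9 12 13 -> bits=10010010010111
Op 4: insert dog -> sets bits 0 4 7 -> bits=10011011010111
Op 5: insert hen -> sets bits 2 5 13 -> bits=10111111010111
Op 6: query rat -> checks bit9=1, bit12=1, bit13=1 (all 1) -> maybe
Op 7: query hen -> checks bit2=1, bit5=1, bit13=1 (all 1) -> maybe
Op 8: insert cat -> sets bits 6 13 -> bits=10111111010111
Query results in order: maybe maybe

Answer: maybe maybe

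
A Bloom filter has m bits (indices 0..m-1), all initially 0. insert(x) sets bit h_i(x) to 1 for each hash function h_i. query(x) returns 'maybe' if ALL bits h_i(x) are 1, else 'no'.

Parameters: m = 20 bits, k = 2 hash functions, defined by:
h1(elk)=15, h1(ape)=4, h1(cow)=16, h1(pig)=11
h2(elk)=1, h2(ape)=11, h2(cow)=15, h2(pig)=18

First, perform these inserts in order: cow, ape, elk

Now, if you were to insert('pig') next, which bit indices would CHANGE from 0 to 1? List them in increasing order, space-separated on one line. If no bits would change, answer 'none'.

Start: bits=00000000000000000000
After insert 'cow': sets bits 15 16 -> bits=00000000000000011000
After insert 'ape': sets bits 4 11 -> bits=00001000000100011000
After insert 'elk': sets bits 1 15 -> bits=01001000000100011000
insert 'pig' would touch bits 11 18; currently bit11=1, bit18=0
Bits that are 0 among those (would change 0->1): 18

Answer: 18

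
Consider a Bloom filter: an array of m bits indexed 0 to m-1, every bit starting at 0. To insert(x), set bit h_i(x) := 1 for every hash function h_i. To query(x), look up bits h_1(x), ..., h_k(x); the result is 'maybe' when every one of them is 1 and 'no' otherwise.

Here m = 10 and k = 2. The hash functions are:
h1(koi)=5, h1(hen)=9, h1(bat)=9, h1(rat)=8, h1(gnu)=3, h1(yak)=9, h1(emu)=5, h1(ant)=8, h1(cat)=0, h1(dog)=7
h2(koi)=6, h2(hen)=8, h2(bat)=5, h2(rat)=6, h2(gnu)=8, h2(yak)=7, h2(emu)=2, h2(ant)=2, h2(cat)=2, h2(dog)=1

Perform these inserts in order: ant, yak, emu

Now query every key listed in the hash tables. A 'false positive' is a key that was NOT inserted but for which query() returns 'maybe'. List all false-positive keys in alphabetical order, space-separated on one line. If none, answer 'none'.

Start: bits=0000000000
After insert 'ant': sets bits 2 8 -> bits=0010000010
After insert 'yak': sets bits 7 9 -> bits=0010000111
After insert 'emu': sets bits 2 5 -> bits=0010010111
Not inserted: bat cat dog gnu hen koi rat — query each against bits=0010010111:
query bat: checks bit5=1, bit9=1 (all 1) -> maybe => FALSE POSITIVE
query cat: checks bit0=0, bit2=1 (has a 0) -> no => not a false positive
query dog: checks bit1=0, bit7=1 (has a 0) -> no => not a false positive
query gnu: checks bit3=0, bit8=1 (has a 0) -> no => not a false positive
query hen: checks bit8=1, bit9=1 (all 1) -> maybe => FALSE POSITIVE
query koi: checks bit5=1, bit6=0 (has a 0) -> no => not a false positive
query rat: checks bit6=0, bit8=1 (has a 0) -> no => not a false positive
False positives (alphabetical): bat hen

Answer: bat hen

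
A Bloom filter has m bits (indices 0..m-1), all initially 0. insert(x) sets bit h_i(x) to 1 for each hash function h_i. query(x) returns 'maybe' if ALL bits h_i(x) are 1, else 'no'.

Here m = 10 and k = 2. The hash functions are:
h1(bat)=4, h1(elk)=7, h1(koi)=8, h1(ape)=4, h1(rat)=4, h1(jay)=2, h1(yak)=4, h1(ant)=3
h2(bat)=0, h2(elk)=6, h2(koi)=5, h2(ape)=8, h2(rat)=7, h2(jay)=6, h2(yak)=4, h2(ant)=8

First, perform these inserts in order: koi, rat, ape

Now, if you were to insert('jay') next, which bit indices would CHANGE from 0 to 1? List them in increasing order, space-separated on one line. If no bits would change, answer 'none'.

Start: bits=0000000000
After insert 'koi': sets bits 5 8 -> bits=0000010010
After insert 'rat': sets bits 4 7 -> bits=0000110110
After insert 'ape': sets bits 4 8 -> bits=0000110110
insert 'jay' would touch bits 2 6; currently bit2=0, bit6=0
Bits that are 0 among those (would change 0->1): 2 6

Answer: 2 6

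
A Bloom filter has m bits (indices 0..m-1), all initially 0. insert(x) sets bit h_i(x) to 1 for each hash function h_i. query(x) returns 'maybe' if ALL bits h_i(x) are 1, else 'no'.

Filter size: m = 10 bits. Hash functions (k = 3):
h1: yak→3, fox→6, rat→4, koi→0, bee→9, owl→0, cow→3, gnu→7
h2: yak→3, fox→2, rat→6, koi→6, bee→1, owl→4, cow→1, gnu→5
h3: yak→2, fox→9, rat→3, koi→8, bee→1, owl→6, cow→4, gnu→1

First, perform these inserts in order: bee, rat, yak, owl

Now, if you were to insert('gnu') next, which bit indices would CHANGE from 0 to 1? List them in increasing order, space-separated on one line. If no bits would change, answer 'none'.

Answer: 5 7

Derivation:
Start: bits=0000000000
After insert 'bee': sets bits 1 9 -> bits=0100000001
After insert 'rat': sets bits 3 4 6 -> bits=0101101001
After insert 'yak': sets bits 2 3 -> bits=0111101001
After insert 'owl': sets bits 0 4 6 -> bits=1111101001
insert 'gnu' would touch bits 1 5 7; currently bit1=1, bit5=0, bit7=0
Bits that are 0 among those (would change 0->1): 5 7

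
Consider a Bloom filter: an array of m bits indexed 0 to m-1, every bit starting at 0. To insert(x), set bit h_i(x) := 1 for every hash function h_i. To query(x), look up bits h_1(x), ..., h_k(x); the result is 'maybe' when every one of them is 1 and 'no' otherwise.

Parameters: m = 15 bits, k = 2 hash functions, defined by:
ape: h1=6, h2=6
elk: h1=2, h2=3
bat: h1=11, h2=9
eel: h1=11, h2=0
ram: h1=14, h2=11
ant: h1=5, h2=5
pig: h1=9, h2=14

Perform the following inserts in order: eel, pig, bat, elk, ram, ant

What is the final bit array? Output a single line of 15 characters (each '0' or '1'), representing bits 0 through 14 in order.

Answer: 101101000101001

Derivation:
Start: bits=000000000000000
After insert 'eel': sets bits 0 11 -> bits=100000000001000
After insert 'pig': sets bits 9 14 -> bits=100000000101001
After insert 'bat': sets bits 9 11 -> bits=100000000101001
After insert 'elk': sets bits 2 3 -> bits=101100000101001
After insert 'ram': sets bits 11 14 -> bits=101100000101001
After insert 'ant': sets bits 5 -> bits=101101000101001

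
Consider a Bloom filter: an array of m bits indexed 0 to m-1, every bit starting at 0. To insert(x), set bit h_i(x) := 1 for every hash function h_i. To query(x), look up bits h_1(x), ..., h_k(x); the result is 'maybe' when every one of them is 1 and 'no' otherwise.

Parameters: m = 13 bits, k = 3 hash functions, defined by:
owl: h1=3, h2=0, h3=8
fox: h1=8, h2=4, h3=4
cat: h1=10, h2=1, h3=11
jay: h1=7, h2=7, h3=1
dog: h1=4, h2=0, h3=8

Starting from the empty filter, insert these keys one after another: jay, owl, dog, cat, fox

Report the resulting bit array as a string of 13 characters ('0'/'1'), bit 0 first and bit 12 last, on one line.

Answer: 1101100110110

Derivation:
Start: bits=0000000000000
After insert 'jay': sets bits 1 7 -> bits=0100000100000
After insert 'owl': sets bits 0 3 8 -> bits=1101000110000
After insert 'dog': sets bits 0 4 8 -> bits=1101100110000
After insert 'cat': sets bits 1 10 11 -> bits=1101100110110
After insert 'fox': sets bits 4 8 -> bits=1101100110110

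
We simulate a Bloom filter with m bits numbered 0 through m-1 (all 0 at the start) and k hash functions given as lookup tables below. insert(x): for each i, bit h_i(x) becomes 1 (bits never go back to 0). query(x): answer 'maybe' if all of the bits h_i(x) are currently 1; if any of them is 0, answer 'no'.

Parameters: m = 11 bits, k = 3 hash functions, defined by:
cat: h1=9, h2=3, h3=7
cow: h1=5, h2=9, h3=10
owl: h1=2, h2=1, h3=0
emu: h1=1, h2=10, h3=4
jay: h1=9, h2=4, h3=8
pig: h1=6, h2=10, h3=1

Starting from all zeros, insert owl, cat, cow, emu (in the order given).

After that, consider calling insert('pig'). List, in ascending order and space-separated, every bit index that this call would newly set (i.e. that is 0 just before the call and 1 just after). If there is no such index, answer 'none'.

Start: bits=00000000000
After insert 'owl': sets bits 0 1 2 -> bits=11100000000
After insert 'cat': sets bits 3 7 9 -> bits=11110001010
After insert 'cow': sets bits 5 9 10 -> bits=11110101011
After insert 'emu': sets bits 1 4 10 -> bits=11111101011
insert 'pig' would touch bits 1 6 10; currently bit1=1, bit6=0, bit10=1
Bits that are 0 among those (would change 0->1): 6

Answer: 6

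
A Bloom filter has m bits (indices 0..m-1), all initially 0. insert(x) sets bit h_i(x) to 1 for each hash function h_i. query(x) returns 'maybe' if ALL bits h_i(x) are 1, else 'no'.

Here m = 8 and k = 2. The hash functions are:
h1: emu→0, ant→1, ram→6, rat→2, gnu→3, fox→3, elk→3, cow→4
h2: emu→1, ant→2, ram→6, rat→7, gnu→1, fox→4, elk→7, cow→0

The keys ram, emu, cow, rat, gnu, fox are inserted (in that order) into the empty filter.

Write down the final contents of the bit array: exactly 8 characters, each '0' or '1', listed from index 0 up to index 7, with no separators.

Answer: 11111011

Derivation:
Start: bits=00000000
After insert 'ram': sets bits 6 -> bits=00000010
After insert 'emu': sets bits 0 1 -> bits=11000010
After insert 'cow': sets bits 0 4 -> bits=11001010
After insert 'rat': sets bits 2 7 -> bits=11101011
After insert 'gnu': sets bits 1 3 -> bits=11111011
After insert 'fox': sets bits 3 4 -> bits=11111011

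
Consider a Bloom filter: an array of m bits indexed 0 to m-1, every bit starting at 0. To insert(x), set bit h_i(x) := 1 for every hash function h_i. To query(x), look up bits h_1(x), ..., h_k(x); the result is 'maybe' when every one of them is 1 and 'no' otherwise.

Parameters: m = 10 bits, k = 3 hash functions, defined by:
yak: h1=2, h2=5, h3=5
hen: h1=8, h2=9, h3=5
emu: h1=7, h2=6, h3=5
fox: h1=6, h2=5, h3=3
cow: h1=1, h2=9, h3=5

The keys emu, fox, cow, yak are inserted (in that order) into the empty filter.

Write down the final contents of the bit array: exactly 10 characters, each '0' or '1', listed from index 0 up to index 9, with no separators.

Start: bits=0000000000
After insert 'emu': sets bits 5 6 7 -> bits=0000011100
After insert 'fox': sets bits 3 5 6 -> bits=0001011100
After insert 'cow': sets bits 1 5 9 -> bits=0101011101
After insert 'yak': sets bits 2 5 -> bits=0111011101

Answer: 0111011101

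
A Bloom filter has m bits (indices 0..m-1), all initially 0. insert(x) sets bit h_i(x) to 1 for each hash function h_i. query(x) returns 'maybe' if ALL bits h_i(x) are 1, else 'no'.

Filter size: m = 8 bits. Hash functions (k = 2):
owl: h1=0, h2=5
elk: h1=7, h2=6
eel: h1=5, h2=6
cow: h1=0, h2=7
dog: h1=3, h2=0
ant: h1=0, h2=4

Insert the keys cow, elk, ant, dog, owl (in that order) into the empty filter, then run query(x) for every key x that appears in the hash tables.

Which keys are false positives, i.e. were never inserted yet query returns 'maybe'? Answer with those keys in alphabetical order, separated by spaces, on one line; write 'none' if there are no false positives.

Start: bits=00000000
After insert 'cow': sets bits 0 7 -> bits=10000001
After insert 'elk': sets bits 6 7 -> bits=10000011
After insert 'ant': sets bits 0 4 -> bits=10001011
After insert 'dog': sets bits 0 3 -> bits=10011011
After insert 'owl': sets bits 0 5 -> bits=10011111
Not inserted: eel — query each against bits=10011111:
query eel: checks bit5=1, bit6=1 (all 1) -> maybe => FALSE POSITIVE
False positives (alphabetical): eel

Answer: eel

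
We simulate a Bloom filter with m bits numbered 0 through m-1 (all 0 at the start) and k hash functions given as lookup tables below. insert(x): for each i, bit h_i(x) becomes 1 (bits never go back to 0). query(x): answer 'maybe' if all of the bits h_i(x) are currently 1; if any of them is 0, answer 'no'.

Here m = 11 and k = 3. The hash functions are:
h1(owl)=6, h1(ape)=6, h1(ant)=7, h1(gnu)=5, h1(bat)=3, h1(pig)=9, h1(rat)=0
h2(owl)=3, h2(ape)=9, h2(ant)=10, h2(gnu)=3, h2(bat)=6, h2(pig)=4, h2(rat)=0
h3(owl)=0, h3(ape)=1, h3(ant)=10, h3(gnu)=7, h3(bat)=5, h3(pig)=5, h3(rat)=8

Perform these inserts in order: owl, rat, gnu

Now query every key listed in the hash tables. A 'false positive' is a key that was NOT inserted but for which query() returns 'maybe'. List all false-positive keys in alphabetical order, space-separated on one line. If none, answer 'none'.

Answer: bat

Derivation:
Start: bits=00000000000
After insert 'owl': sets bits 0 3 6 -> bits=10010010000
After insert 'rat': sets bits 0 8 -> bits=10010010100
After insert 'gnu': sets bits 3 5 7 -> bits=10010111100
Not inserted: ant ape bat pig — query each against bits=10010111100:
query ant: checks bit7=1, bit10=0 (has a 0) -> no => not a false positive
query ape: checks bit1=0, bit6=1, bit9=0 (has a 0) -> no => not a false positive
query bat: checks bit3=1, bit5=1, bit6=1 (all 1) -> maybe => FALSE POSITIVE
query pig: checks bit4=0, bit5=1, bit9=0 (has a 0) -> no => not a false positive
False positives (alphabetical): bat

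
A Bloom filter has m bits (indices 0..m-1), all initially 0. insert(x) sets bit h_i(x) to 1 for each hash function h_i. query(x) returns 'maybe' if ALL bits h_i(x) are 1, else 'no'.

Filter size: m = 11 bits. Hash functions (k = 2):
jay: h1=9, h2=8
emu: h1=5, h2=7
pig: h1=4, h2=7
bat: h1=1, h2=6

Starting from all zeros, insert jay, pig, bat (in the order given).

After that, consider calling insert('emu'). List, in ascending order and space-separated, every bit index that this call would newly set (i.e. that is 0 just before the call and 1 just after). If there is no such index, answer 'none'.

Answer: 5

Derivation:
Start: bits=00000000000
After insert 'jay': sets bits 8 9 -> bits=00000000110
After insert 'pig': sets bits 4 7 -> bits=00001001110
After insert 'bat': sets bits 1 6 -> bits=01001011110
insert 'emu' would touch bits 5 7; currently bit5=0, bit7=1
Bits that are 0 among those (would change 0->1): 5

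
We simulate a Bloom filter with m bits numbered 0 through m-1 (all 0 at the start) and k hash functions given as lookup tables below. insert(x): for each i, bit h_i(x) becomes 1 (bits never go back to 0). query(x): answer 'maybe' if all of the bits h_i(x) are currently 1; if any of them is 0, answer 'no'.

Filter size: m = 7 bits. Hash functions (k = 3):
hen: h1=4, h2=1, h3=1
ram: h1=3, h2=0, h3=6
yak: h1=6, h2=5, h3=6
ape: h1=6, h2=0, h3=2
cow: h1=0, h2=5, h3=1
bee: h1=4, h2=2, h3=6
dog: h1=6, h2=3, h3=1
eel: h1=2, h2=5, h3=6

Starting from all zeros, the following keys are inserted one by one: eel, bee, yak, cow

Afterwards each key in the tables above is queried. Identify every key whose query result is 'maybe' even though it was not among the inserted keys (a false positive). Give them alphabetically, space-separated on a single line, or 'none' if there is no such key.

Answer: ape hen

Derivation:
Start: bits=0000000
After insert 'eel': sets bits 2 5 6 -> bits=0010011
After insert 'bee': sets bits 2 4 6 -> bits=0010111
After insert 'yak': sets bits 5 6 -> bits=0010111
After insert 'cow': sets bits 0 1 5 -> bits=1110111
Not inserted: ape dog hen ram — query each against bits=1110111:
query ape: checks bit0=1, bit2=1, bit6=1 (all 1) -> maybe => FALSE POSITIVE
query dog: checks bit1=1, bit3=0, bit6=1 (has a 0) -> no => not a false positive
query hen: checks bit1=1, bit4=1 (all 1) -> maybe => FALSE POSITIVE
query ram: checks bit0=1, bit3=0, bit6=1 (has a 0) -> no => not a false positive
False positives (alphabetical): ape hen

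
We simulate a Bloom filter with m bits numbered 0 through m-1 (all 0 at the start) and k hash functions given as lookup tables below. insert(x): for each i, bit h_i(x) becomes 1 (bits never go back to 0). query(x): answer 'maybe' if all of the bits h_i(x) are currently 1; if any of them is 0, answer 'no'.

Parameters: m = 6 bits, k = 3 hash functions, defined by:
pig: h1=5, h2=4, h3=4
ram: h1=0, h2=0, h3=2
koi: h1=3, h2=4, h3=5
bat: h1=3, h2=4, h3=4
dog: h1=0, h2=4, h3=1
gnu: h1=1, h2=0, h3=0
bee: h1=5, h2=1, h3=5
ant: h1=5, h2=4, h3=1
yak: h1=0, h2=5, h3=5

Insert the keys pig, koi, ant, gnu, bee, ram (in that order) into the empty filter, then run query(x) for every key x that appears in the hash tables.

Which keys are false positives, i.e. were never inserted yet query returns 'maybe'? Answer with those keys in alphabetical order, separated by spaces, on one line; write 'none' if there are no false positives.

Start: bits=000000
After insert 'pig': sets bits 4 5 -> bits=000011
After insert 'koi': sets bits 3 4 5 -> bits=000111
After insert 'ant': sets bits 1 4 5 -> bits=010111
After insert 'gnu': sets bits 0 1 -> bits=110111
After insert 'bee': sets bits 1 5 -> bits=110111
After insert 'ram': sets bits 0 2 -> bits=111111
Not inserted: bat dog yak — query each against bits=111111:
query bat: checks bit3=1, bit4=1 (all 1) -> maybe => FALSE POSITIVE
query dog: checks bit0=1, bit1=1, bit4=1 (all 1) -> maybe => FALSE POSITIVE
query yak: checks bit0=1, bit5=1 (all 1) -> maybe => FALSE POSITIVE
False positives (alphabetical): bat dog yak

Answer: bat dog yak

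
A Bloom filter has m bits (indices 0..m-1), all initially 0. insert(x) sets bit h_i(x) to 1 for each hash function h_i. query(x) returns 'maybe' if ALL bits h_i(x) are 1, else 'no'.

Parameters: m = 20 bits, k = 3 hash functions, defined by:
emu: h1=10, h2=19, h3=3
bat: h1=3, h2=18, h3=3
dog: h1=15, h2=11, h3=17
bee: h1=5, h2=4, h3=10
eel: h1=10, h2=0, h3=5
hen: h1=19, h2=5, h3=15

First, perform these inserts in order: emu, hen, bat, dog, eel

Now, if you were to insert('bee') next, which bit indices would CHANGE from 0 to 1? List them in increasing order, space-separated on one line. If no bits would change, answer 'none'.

Answer: 4

Derivation:
Start: bits=00000000000000000000
After insert 'emu': sets bits 3 10 19 -> bits=00010000001000000001
After insert 'hen': sets bits 5 15 19 -> bits=00010100001000010001
After insert 'bat': sets bits 3 18 -> bits=00010100001000010011
After insert 'dog': sets bits 11 15 17 -> bits=00010100001100010111
After insert 'eel': sets bits 0 5 10 -> bits=10010100001100010111
insert 'bee' would touch bits 4 5 10; currently bit4=0, bit5=1, bit10=1
Bits that are 0 among those (would change 0->1): 4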